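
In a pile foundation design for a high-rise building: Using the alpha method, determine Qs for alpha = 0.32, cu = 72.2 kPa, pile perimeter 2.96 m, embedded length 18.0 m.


Using Qs = alpha * cu * perimeter * L
Qs = 0.32 * 72.2 * 2.96 * 18.0
Qs = 1230.98 kN


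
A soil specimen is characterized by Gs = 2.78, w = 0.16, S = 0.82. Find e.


Using the relation e = Gs * w / S
e = 2.78 * 0.16 / 0.82
e = 0.5424


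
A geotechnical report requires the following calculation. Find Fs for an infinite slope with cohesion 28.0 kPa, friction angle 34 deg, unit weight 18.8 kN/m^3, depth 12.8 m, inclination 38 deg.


Using Fs = c / (gamma*H*sin(beta)*cos(beta)) + tan(phi)/tan(beta)
Cohesion contribution = 28.0 / (18.8*12.8*sin(38)*cos(38))
Cohesion contribution = 0.239837
Friction contribution = tan(34)/tan(38) = 0.863332
Fs = 0.239837 + 0.863332
Fs = 1.103


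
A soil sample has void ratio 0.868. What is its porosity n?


Result: 0.4647

Derivation:
Using the relation n = e / (1 + e)
n = 0.868 / (1 + 0.868)
n = 0.868 / 1.868
n = 0.4647


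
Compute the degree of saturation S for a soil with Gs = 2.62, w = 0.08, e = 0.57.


Using S = Gs * w / e
S = 2.62 * 0.08 / 0.57
S = 0.3677


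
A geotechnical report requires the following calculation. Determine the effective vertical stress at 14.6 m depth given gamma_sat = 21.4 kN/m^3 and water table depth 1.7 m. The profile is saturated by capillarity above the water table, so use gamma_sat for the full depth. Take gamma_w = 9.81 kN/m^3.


Result: 185.89 kPa

Derivation:
Total stress = gamma_sat * depth
sigma = 21.4 * 14.6 = 312.44 kPa
Pore water pressure u = gamma_w * (depth - d_wt)
u = 9.81 * (14.6 - 1.7) = 126.549 kPa
Effective stress = sigma - u
sigma' = 312.44 - 126.549 = 185.89 kPa


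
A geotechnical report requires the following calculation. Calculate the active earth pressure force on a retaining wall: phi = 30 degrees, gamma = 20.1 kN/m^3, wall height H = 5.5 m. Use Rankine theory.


Result: 101.34 kN/m

Derivation:
Compute active earth pressure coefficient:
Ka = tan^2(45 - phi/2) = tan^2(30.0) = 0.333333
Compute active force:
Pa = 0.5 * Ka * gamma * H^2
Pa = 0.5 * 0.333333 * 20.1 * 5.5^2
Pa = 101.34 kN/m


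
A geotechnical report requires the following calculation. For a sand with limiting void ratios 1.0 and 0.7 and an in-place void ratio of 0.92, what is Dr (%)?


Using Dr = (e_max - e) / (e_max - e_min) * 100
e_max - e = 1.0 - 0.92 = 0.08
e_max - e_min = 1.0 - 0.7 = 0.3
Dr = 0.08 / 0.3 * 100
Dr = 26.67 %


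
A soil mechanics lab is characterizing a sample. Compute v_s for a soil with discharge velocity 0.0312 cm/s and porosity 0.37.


Using v_s = v_d / n
v_s = 0.0312 / 0.37
v_s = 0.08432 cm/s


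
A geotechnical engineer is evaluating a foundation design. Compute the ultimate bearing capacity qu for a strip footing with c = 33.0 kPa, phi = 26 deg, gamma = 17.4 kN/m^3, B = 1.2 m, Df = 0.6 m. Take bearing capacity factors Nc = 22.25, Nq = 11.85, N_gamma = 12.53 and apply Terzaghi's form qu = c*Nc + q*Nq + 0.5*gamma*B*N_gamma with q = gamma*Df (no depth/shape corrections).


Compute qu = c*Nc + gamma*Df*Nq + 0.5*gamma*B*N_gamma
Term 1: 33.0 * 22.25 = 734.25
Term 2: 17.4 * 0.6 * 11.85 = 123.714
Term 3: 0.5 * 17.4 * 1.2 * 12.53 = 130.8132
qu = 734.25 + 123.714 + 130.8132
qu = 988.78 kPa


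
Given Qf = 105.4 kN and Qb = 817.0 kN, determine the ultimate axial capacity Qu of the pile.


Using Qu = Qf + Qb
Qu = 105.4 + 817.0
Qu = 922.4 kN


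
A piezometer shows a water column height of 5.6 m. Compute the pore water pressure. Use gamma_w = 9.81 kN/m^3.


Using u = gamma_w * h_w
u = 9.81 * 5.6
u = 54.94 kPa


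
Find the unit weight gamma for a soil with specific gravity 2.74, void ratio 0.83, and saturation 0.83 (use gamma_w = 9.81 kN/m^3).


Using gamma = gamma_w * (Gs + S*e) / (1 + e)
Numerator: Gs + S*e = 2.74 + 0.83*0.83 = 3.4289
Denominator: 1 + e = 1 + 0.83 = 1.83
gamma = 9.81 * 3.4289 / 1.83
gamma = 18.381 kN/m^3


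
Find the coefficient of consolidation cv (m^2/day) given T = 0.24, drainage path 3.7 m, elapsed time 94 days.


Using cv = T * H_dr^2 / t
H_dr^2 = 3.7^2 = 13.69
cv = 0.24 * 13.69 / 94
cv = 0.03495 m^2/day


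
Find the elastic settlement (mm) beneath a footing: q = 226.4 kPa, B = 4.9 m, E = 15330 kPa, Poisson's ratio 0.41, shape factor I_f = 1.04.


Using Se = q * B * (1 - nu^2) * I_f / E
1 - nu^2 = 1 - 0.41^2 = 0.8319
Se = 226.4 * 4.9 * 0.8319 * 1.04 / 15330
Se = 0.062609 m
Convert to mm: Se = 0.062609 * 1000 = 62.609 mm


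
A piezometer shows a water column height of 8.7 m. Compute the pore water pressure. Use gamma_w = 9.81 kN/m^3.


Result: 85.35 kPa

Derivation:
Using u = gamma_w * h_w
u = 9.81 * 8.7
u = 85.35 kPa


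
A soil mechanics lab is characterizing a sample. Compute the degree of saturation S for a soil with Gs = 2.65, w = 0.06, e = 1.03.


Using S = Gs * w / e
S = 2.65 * 0.06 / 1.03
S = 0.1544


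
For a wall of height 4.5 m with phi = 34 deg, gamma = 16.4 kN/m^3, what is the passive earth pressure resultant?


Compute passive earth pressure coefficient:
Kp = tan^2(45 + phi/2) = tan^2(62.0) = 3.537132
Compute passive force:
Pp = 0.5 * Kp * gamma * H^2
Pp = 0.5 * 3.537132 * 16.4 * 4.5^2
Pp = 587.34 kN/m


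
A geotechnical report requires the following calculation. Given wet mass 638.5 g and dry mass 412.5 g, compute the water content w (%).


Using w = (m_wet - m_dry) / m_dry * 100
m_wet - m_dry = 638.5 - 412.5 = 226.0 g
w = 226.0 / 412.5 * 100
w = 54.79 %


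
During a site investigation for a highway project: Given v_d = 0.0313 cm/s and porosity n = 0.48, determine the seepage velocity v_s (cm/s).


Using v_s = v_d / n
v_s = 0.0313 / 0.48
v_s = 0.06521 cm/s


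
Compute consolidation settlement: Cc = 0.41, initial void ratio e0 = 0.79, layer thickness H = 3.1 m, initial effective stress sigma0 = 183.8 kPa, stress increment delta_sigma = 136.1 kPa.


Using Sc = Cc * H / (1 + e0) * log10((sigma0 + delta_sigma) / sigma0)
Stress ratio = (183.8 + 136.1) / 183.8 = 1.74048
log10(1.74048) = 0.240669
Cc * H / (1 + e0) = 0.41 * 3.1 / (1 + 0.79) = 0.710056
Sc = 0.710056 * 0.240669
Sc = 0.1709 m


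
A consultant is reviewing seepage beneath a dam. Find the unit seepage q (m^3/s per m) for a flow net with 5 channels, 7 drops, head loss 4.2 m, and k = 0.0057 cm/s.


Convert k to m/s for unit consistency with H:
k = 0.0057 cm/s = 0.0057 / 100 m/s = 5.7e-05 m/s
Using q = k * H * Nf / Nd
Nf / Nd = 5 / 7 = 0.7143
q = 5.7e-05 * 4.2 * 0.7143
q = 0.000171 m^3/s per m


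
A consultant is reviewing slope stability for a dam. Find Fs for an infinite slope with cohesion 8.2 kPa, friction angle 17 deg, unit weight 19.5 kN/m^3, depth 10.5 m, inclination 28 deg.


Result: 0.672

Derivation:
Using Fs = c / (gamma*H*sin(beta)*cos(beta)) + tan(phi)/tan(beta)
Cohesion contribution = 8.2 / (19.5*10.5*sin(28)*cos(28))
Cohesion contribution = 0.0966153
Friction contribution = tan(17)/tan(28) = 0.574996
Fs = 0.0966153 + 0.574996
Fs = 0.672


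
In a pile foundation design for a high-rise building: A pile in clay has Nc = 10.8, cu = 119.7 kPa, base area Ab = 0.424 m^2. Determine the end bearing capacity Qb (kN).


Using Qb = Nc * cu * Ab
Qb = 10.8 * 119.7 * 0.424
Qb = 548.13 kN


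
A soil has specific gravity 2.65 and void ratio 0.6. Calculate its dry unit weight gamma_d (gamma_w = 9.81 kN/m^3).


Using gamma_d = Gs * gamma_w / (1 + e)
gamma_d = 2.65 * 9.81 / (1 + 0.6)
gamma_d = 2.65 * 9.81 / 1.6
gamma_d = 16.248 kN/m^3


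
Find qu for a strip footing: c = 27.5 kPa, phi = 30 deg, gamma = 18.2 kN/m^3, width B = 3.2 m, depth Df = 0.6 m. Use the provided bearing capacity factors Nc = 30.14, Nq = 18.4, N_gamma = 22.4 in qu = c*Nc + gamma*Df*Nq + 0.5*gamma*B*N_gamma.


Result: 1682.07 kPa

Derivation:
Compute qu = c*Nc + gamma*Df*Nq + 0.5*gamma*B*N_gamma
Term 1: 27.5 * 30.14 = 828.85
Term 2: 18.2 * 0.6 * 18.4 = 200.928
Term 3: 0.5 * 18.2 * 3.2 * 22.4 = 652.288
qu = 828.85 + 200.928 + 652.288
qu = 1682.07 kPa


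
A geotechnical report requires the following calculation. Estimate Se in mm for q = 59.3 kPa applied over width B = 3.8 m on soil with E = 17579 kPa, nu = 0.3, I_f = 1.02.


Using Se = q * B * (1 - nu^2) * I_f / E
1 - nu^2 = 1 - 0.3^2 = 0.91
Se = 59.3 * 3.8 * 0.91 * 1.02 / 17579
Se = 0.011898 m
Convert to mm: Se = 0.011898 * 1000 = 11.898 mm


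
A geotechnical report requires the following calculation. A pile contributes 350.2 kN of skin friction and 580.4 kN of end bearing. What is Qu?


Using Qu = Qf + Qb
Qu = 350.2 + 580.4
Qu = 930.6 kN


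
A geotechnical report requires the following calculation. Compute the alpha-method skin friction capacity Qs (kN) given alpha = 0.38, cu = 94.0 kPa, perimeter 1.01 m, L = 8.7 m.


Using Qs = alpha * cu * perimeter * L
Qs = 0.38 * 94.0 * 1.01 * 8.7
Qs = 313.87 kN


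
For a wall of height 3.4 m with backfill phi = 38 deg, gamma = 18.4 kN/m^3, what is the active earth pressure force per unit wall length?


Compute active earth pressure coefficient:
Ka = tan^2(45 - phi/2) = tan^2(26.0) = 0.237883
Compute active force:
Pa = 0.5 * Ka * gamma * H^2
Pa = 0.5 * 0.237883 * 18.4 * 3.4^2
Pa = 25.3 kN/m


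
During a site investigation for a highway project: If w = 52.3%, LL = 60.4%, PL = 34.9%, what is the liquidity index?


First compute the plasticity index:
PI = LL - PL = 60.4 - 34.9 = 25.5
Then compute the liquidity index:
LI = (w - PL) / PI
LI = (52.3 - 34.9) / 25.5
LI = 0.682


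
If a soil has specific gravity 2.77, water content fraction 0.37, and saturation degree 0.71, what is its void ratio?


Using the relation e = Gs * w / S
e = 2.77 * 0.37 / 0.71
e = 1.4435


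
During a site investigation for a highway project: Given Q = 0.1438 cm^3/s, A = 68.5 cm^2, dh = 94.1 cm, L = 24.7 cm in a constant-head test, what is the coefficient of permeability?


Compute hydraulic gradient:
i = dh / L = 94.1 / 24.7 = 3.80972
Then apply Darcy's law:
k = Q / (A * i)
k = 0.1438 / (68.5 * 3.80972)
k = 0.1438 / 260.966
k = 0.000551 cm/s


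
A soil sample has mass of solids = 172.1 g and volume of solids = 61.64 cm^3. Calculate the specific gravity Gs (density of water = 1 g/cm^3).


Result: 2.792

Derivation:
Using Gs = m_s / (V_s * rho_w)
Since rho_w = 1 g/cm^3:
Gs = 172.1 / 61.64
Gs = 2.792


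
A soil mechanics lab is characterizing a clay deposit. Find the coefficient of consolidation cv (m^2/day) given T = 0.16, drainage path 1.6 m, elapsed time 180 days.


Using cv = T * H_dr^2 / t
H_dr^2 = 1.6^2 = 2.56
cv = 0.16 * 2.56 / 180
cv = 0.00228 m^2/day


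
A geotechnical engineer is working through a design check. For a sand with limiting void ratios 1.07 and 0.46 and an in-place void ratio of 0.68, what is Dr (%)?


Using Dr = (e_max - e) / (e_max - e_min) * 100
e_max - e = 1.07 - 0.68 = 0.39
e_max - e_min = 1.07 - 0.46 = 0.61
Dr = 0.39 / 0.61 * 100
Dr = 63.93 %


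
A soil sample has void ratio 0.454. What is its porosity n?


Using the relation n = e / (1 + e)
n = 0.454 / (1 + 0.454)
n = 0.454 / 1.454
n = 0.3122


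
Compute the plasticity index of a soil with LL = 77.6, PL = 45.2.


Using PI = LL - PL
PI = 77.6 - 45.2
PI = 32.4


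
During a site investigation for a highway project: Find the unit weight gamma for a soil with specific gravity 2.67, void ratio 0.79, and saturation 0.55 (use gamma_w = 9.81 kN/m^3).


Using gamma = gamma_w * (Gs + S*e) / (1 + e)
Numerator: Gs + S*e = 2.67 + 0.55*0.79 = 3.1045
Denominator: 1 + e = 1 + 0.79 = 1.79
gamma = 9.81 * 3.1045 / 1.79
gamma = 17.014 kN/m^3


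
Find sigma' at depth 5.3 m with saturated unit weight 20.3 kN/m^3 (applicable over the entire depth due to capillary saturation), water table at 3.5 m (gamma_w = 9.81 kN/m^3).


Total stress = gamma_sat * depth
sigma = 20.3 * 5.3 = 107.59 kPa
Pore water pressure u = gamma_w * (depth - d_wt)
u = 9.81 * (5.3 - 3.5) = 17.658 kPa
Effective stress = sigma - u
sigma' = 107.59 - 17.658 = 89.93 kPa


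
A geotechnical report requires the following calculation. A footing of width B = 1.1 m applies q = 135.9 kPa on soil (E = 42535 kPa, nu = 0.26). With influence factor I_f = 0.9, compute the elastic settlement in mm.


Result: 2.949 mm

Derivation:
Using Se = q * B * (1 - nu^2) * I_f / E
1 - nu^2 = 1 - 0.26^2 = 0.9324
Se = 135.9 * 1.1 * 0.9324 * 0.9 / 42535
Se = 0.002949 m
Convert to mm: Se = 0.002949 * 1000 = 2.949 mm


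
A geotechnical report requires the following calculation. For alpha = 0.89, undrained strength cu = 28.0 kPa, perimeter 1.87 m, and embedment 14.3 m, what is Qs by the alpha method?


Result: 666.39 kN

Derivation:
Using Qs = alpha * cu * perimeter * L
Qs = 0.89 * 28.0 * 1.87 * 14.3
Qs = 666.39 kN


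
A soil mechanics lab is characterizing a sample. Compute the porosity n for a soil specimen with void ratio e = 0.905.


Using the relation n = e / (1 + e)
n = 0.905 / (1 + 0.905)
n = 0.905 / 1.905
n = 0.4751


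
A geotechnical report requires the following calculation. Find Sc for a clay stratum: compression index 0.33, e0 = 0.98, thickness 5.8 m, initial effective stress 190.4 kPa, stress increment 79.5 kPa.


Result: 0.1465 m

Derivation:
Using Sc = Cc * H / (1 + e0) * log10((sigma0 + delta_sigma) / sigma0)
Stress ratio = (190.4 + 79.5) / 190.4 = 1.41754
log10(1.41754) = 0.151536
Cc * H / (1 + e0) = 0.33 * 5.8 / (1 + 0.98) = 0.966667
Sc = 0.966667 * 0.151536
Sc = 0.1465 m


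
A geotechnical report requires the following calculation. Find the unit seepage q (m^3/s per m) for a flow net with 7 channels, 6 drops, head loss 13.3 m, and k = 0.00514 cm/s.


Result: 0.0007976 m^3/s per m

Derivation:
Convert k to m/s for unit consistency with H:
k = 0.00514 cm/s = 0.00514 / 100 m/s = 5.14e-05 m/s
Using q = k * H * Nf / Nd
Nf / Nd = 7 / 6 = 1.1667
q = 5.14e-05 * 13.3 * 1.1667
q = 0.0007976 m^3/s per m


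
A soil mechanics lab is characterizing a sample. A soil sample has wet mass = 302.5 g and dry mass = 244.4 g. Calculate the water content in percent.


Result: 23.77 %

Derivation:
Using w = (m_wet - m_dry) / m_dry * 100
m_wet - m_dry = 302.5 - 244.4 = 58.1 g
w = 58.1 / 244.4 * 100
w = 23.77 %


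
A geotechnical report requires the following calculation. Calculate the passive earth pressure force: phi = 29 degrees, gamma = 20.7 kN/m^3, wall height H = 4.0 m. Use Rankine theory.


Result: 477.27 kN/m

Derivation:
Compute passive earth pressure coefficient:
Kp = tan^2(45 + phi/2) = tan^2(59.5) = 2.88206
Compute passive force:
Pp = 0.5 * Kp * gamma * H^2
Pp = 0.5 * 2.88206 * 20.7 * 4.0^2
Pp = 477.27 kN/m


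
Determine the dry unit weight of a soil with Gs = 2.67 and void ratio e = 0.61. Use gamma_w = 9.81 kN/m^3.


Result: 16.269 kN/m^3

Derivation:
Using gamma_d = Gs * gamma_w / (1 + e)
gamma_d = 2.67 * 9.81 / (1 + 0.61)
gamma_d = 2.67 * 9.81 / 1.61
gamma_d = 16.269 kN/m^3


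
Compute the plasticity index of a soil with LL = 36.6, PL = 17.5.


Result: 19.1

Derivation:
Using PI = LL - PL
PI = 36.6 - 17.5
PI = 19.1


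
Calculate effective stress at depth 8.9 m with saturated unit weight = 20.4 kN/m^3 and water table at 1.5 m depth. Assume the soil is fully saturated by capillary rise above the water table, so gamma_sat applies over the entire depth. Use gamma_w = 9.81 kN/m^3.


Total stress = gamma_sat * depth
sigma = 20.4 * 8.9 = 181.56 kPa
Pore water pressure u = gamma_w * (depth - d_wt)
u = 9.81 * (8.9 - 1.5) = 72.594 kPa
Effective stress = sigma - u
sigma' = 181.56 - 72.594 = 108.97 kPa


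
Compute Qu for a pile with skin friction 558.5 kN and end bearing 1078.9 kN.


Using Qu = Qf + Qb
Qu = 558.5 + 1078.9
Qu = 1637.4 kN


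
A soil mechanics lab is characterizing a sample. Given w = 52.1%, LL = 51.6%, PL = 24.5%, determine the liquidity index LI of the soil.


First compute the plasticity index:
PI = LL - PL = 51.6 - 24.5 = 27.1
Then compute the liquidity index:
LI = (w - PL) / PI
LI = (52.1 - 24.5) / 27.1
LI = 1.018


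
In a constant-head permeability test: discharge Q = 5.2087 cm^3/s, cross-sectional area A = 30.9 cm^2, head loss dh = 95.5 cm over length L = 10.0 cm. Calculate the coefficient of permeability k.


Compute hydraulic gradient:
i = dh / L = 95.5 / 10.0 = 9.55
Then apply Darcy's law:
k = Q / (A * i)
k = 5.2087 / (30.9 * 9.55)
k = 5.2087 / 295.095
k = 0.017651 cm/s


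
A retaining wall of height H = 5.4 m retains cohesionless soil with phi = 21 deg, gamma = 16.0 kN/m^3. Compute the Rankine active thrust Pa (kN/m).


Compute active earth pressure coefficient:
Ka = tan^2(45 - phi/2) = tan^2(34.5) = 0.472355
Compute active force:
Pa = 0.5 * Ka * gamma * H^2
Pa = 0.5 * 0.472355 * 16.0 * 5.4^2
Pa = 110.19 kN/m


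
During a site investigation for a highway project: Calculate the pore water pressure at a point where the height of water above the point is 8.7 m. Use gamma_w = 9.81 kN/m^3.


Result: 85.35 kPa

Derivation:
Using u = gamma_w * h_w
u = 9.81 * 8.7
u = 85.35 kPa


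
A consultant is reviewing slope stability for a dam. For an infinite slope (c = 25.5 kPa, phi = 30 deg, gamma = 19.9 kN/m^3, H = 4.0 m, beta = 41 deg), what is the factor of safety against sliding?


Using Fs = c / (gamma*H*sin(beta)*cos(beta)) + tan(phi)/tan(beta)
Cohesion contribution = 25.5 / (19.9*4.0*sin(41)*cos(41))
Cohesion contribution = 0.647
Friction contribution = tan(30)/tan(41) = 0.664166
Fs = 0.647 + 0.664166
Fs = 1.311


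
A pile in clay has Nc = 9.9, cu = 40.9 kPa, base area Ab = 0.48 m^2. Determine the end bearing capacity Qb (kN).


Result: 194.36 kN

Derivation:
Using Qb = Nc * cu * Ab
Qb = 9.9 * 40.9 * 0.48
Qb = 194.36 kN


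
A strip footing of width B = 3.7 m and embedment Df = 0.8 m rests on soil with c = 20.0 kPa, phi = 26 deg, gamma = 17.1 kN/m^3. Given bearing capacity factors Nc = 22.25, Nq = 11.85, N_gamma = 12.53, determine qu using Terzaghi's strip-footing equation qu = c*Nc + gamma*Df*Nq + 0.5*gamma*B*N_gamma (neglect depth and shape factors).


Result: 1003.49 kPa

Derivation:
Compute qu = c*Nc + gamma*Df*Nq + 0.5*gamma*B*N_gamma
Term 1: 20.0 * 22.25 = 445.0
Term 2: 17.1 * 0.8 * 11.85 = 162.108
Term 3: 0.5 * 17.1 * 3.7 * 12.53 = 396.38655
qu = 445.0 + 162.108 + 396.38655
qu = 1003.49 kPa


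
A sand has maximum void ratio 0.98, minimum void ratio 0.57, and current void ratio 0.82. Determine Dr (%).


Using Dr = (e_max - e) / (e_max - e_min) * 100
e_max - e = 0.98 - 0.82 = 0.16
e_max - e_min = 0.98 - 0.57 = 0.41
Dr = 0.16 / 0.41 * 100
Dr = 39.02 %


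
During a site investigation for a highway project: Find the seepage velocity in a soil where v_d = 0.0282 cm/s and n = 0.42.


Using v_s = v_d / n
v_s = 0.0282 / 0.42
v_s = 0.06714 cm/s


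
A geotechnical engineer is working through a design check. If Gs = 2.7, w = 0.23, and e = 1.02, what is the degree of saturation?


Using S = Gs * w / e
S = 2.7 * 0.23 / 1.02
S = 0.6088


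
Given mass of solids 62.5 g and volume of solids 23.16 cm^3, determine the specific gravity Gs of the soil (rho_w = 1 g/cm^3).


Result: 2.699

Derivation:
Using Gs = m_s / (V_s * rho_w)
Since rho_w = 1 g/cm^3:
Gs = 62.5 / 23.16
Gs = 2.699


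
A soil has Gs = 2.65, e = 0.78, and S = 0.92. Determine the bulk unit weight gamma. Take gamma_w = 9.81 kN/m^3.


Using gamma = gamma_w * (Gs + S*e) / (1 + e)
Numerator: Gs + S*e = 2.65 + 0.92*0.78 = 3.3676
Denominator: 1 + e = 1 + 0.78 = 1.78
gamma = 9.81 * 3.3676 / 1.78
gamma = 18.56 kN/m^3


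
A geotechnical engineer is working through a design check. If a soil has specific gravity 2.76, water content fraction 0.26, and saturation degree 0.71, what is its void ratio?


Using the relation e = Gs * w / S
e = 2.76 * 0.26 / 0.71
e = 1.0107


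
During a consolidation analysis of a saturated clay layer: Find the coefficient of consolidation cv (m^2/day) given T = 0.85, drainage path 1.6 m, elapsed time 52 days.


Using cv = T * H_dr^2 / t
H_dr^2 = 1.6^2 = 2.56
cv = 0.85 * 2.56 / 52
cv = 0.04185 m^2/day


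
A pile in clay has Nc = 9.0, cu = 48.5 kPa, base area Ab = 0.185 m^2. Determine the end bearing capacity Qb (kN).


Using Qb = Nc * cu * Ab
Qb = 9.0 * 48.5 * 0.185
Qb = 80.75 kN


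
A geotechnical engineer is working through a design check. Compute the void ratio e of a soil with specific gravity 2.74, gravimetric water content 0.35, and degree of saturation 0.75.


Using the relation e = Gs * w / S
e = 2.74 * 0.35 / 0.75
e = 1.2787


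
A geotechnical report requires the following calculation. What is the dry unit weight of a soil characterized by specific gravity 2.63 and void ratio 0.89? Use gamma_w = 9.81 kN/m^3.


Result: 13.651 kN/m^3

Derivation:
Using gamma_d = Gs * gamma_w / (1 + e)
gamma_d = 2.63 * 9.81 / (1 + 0.89)
gamma_d = 2.63 * 9.81 / 1.89
gamma_d = 13.651 kN/m^3


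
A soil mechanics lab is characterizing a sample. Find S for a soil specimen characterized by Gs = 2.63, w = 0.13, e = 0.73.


Using S = Gs * w / e
S = 2.63 * 0.13 / 0.73
S = 0.4684


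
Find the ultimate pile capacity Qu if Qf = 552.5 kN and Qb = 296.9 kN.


Using Qu = Qf + Qb
Qu = 552.5 + 296.9
Qu = 849.4 kN


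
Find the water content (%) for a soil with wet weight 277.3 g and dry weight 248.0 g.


Result: 11.81 %

Derivation:
Using w = (m_wet - m_dry) / m_dry * 100
m_wet - m_dry = 277.3 - 248.0 = 29.3 g
w = 29.3 / 248.0 * 100
w = 11.81 %


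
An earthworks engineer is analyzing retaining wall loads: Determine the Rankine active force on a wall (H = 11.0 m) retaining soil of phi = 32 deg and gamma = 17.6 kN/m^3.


Result: 327.17 kN/m

Derivation:
Compute active earth pressure coefficient:
Ka = tan^2(45 - phi/2) = tan^2(29.0) = 0.307259
Compute active force:
Pa = 0.5 * Ka * gamma * H^2
Pa = 0.5 * 0.307259 * 17.6 * 11.0^2
Pa = 327.17 kN/m


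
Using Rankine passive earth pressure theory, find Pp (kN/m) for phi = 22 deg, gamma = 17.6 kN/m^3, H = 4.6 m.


Result: 409.28 kN/m

Derivation:
Compute passive earth pressure coefficient:
Kp = tan^2(45 + phi/2) = tan^2(56.0) = 2.197987
Compute passive force:
Pp = 0.5 * Kp * gamma * H^2
Pp = 0.5 * 2.197987 * 17.6 * 4.6^2
Pp = 409.28 kN/m


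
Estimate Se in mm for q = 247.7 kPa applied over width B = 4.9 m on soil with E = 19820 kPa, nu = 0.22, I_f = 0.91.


Result: 53.029 mm

Derivation:
Using Se = q * B * (1 - nu^2) * I_f / E
1 - nu^2 = 1 - 0.22^2 = 0.9516
Se = 247.7 * 4.9 * 0.9516 * 0.91 / 19820
Se = 0.053029 m
Convert to mm: Se = 0.053029 * 1000 = 53.029 mm


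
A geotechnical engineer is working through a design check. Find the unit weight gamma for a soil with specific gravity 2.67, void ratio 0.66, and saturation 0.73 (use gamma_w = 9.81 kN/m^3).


Using gamma = gamma_w * (Gs + S*e) / (1 + e)
Numerator: Gs + S*e = 2.67 + 0.73*0.66 = 3.1518
Denominator: 1 + e = 1 + 0.66 = 1.66
gamma = 9.81 * 3.1518 / 1.66
gamma = 18.626 kN/m^3


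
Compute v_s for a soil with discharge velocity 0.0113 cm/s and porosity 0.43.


Using v_s = v_d / n
v_s = 0.0113 / 0.43
v_s = 0.02628 cm/s


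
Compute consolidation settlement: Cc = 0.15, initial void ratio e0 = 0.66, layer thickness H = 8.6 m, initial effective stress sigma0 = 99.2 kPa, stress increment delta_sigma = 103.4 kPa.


Using Sc = Cc * H / (1 + e0) * log10((sigma0 + delta_sigma) / sigma0)
Stress ratio = (99.2 + 103.4) / 99.2 = 2.04234
log10(2.04234) = 0.310128
Cc * H / (1 + e0) = 0.15 * 8.6 / (1 + 0.66) = 0.777108
Sc = 0.777108 * 0.310128
Sc = 0.241 m


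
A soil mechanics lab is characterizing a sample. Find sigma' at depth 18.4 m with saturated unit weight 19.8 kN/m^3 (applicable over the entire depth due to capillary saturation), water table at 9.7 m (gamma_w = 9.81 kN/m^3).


Total stress = gamma_sat * depth
sigma = 19.8 * 18.4 = 364.32 kPa
Pore water pressure u = gamma_w * (depth - d_wt)
u = 9.81 * (18.4 - 9.7) = 85.347 kPa
Effective stress = sigma - u
sigma' = 364.32 - 85.347 = 278.97 kPa


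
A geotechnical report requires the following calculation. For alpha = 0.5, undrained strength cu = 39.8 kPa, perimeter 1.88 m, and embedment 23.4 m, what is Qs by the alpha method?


Using Qs = alpha * cu * perimeter * L
Qs = 0.5 * 39.8 * 1.88 * 23.4
Qs = 875.44 kN


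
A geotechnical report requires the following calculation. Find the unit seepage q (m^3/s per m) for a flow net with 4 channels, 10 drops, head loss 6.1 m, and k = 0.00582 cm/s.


Result: 0.000142 m^3/s per m

Derivation:
Convert k to m/s for unit consistency with H:
k = 0.00582 cm/s = 0.00582 / 100 m/s = 5.82e-05 m/s
Using q = k * H * Nf / Nd
Nf / Nd = 4 / 10 = 0.4
q = 5.82e-05 * 6.1 * 0.4
q = 0.000142 m^3/s per m


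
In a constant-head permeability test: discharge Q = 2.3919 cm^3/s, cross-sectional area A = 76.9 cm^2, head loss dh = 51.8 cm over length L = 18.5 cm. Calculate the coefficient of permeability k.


Compute hydraulic gradient:
i = dh / L = 51.8 / 18.5 = 2.8
Then apply Darcy's law:
k = Q / (A * i)
k = 2.3919 / (76.9 * 2.8)
k = 2.3919 / 215.32
k = 0.011109 cm/s


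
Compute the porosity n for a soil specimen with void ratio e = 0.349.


Using the relation n = e / (1 + e)
n = 0.349 / (1 + 0.349)
n = 0.349 / 1.349
n = 0.2587


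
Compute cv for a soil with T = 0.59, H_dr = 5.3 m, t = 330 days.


Using cv = T * H_dr^2 / t
H_dr^2 = 5.3^2 = 28.09
cv = 0.59 * 28.09 / 330
cv = 0.05022 m^2/day


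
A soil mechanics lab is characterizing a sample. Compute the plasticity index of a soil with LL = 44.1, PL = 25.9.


Using PI = LL - PL
PI = 44.1 - 25.9
PI = 18.2


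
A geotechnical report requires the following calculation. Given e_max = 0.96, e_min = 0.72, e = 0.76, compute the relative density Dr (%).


Result: 83.33 %

Derivation:
Using Dr = (e_max - e) / (e_max - e_min) * 100
e_max - e = 0.96 - 0.76 = 0.2
e_max - e_min = 0.96 - 0.72 = 0.24
Dr = 0.2 / 0.24 * 100
Dr = 83.33 %


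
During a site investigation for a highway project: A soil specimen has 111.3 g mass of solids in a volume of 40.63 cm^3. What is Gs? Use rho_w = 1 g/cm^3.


Using Gs = m_s / (V_s * rho_w)
Since rho_w = 1 g/cm^3:
Gs = 111.3 / 40.63
Gs = 2.739


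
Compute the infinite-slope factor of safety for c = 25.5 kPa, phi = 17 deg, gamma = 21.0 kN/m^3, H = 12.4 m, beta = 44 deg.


Result: 0.513

Derivation:
Using Fs = c / (gamma*H*sin(beta)*cos(beta)) + tan(phi)/tan(beta)
Cohesion contribution = 25.5 / (21.0*12.4*sin(44)*cos(44))
Cohesion contribution = 0.195972
Friction contribution = tan(17)/tan(44) = 0.316593
Fs = 0.195972 + 0.316593
Fs = 0.513


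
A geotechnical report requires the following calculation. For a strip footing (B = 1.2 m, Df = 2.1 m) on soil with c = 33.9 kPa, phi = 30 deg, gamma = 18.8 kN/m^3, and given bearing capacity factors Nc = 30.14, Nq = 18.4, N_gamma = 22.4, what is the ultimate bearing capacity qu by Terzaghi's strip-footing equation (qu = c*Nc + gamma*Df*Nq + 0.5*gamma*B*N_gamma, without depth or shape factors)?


Compute qu = c*Nc + gamma*Df*Nq + 0.5*gamma*B*N_gamma
Term 1: 33.9 * 30.14 = 1021.746
Term 2: 18.8 * 2.1 * 18.4 = 726.432
Term 3: 0.5 * 18.8 * 1.2 * 22.4 = 252.672
qu = 1021.746 + 726.432 + 252.672
qu = 2000.85 kPa


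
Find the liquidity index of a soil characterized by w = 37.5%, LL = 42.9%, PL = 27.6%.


First compute the plasticity index:
PI = LL - PL = 42.9 - 27.6 = 15.3
Then compute the liquidity index:
LI = (w - PL) / PI
LI = (37.5 - 27.6) / 15.3
LI = 0.647


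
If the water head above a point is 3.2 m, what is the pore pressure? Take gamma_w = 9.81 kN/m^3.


Using u = gamma_w * h_w
u = 9.81 * 3.2
u = 31.39 kPa


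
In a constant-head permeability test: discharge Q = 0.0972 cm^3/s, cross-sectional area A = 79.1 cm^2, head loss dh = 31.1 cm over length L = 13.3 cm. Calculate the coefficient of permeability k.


Result: 0.000526 cm/s

Derivation:
Compute hydraulic gradient:
i = dh / L = 31.1 / 13.3 = 2.33835
Then apply Darcy's law:
k = Q / (A * i)
k = 0.0972 / (79.1 * 2.33835)
k = 0.0972 / 184.963
k = 0.000526 cm/s


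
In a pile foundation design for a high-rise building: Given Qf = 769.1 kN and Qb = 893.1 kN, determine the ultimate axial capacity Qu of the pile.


Using Qu = Qf + Qb
Qu = 769.1 + 893.1
Qu = 1662.2 kN


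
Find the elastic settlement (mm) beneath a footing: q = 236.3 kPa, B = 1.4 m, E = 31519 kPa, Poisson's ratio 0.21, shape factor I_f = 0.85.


Using Se = q * B * (1 - nu^2) * I_f / E
1 - nu^2 = 1 - 0.21^2 = 0.9559
Se = 236.3 * 1.4 * 0.9559 * 0.85 / 31519
Se = 0.008528 m
Convert to mm: Se = 0.008528 * 1000 = 8.528 mm


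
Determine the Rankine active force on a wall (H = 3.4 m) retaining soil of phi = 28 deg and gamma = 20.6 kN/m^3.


Result: 42.99 kN/m

Derivation:
Compute active earth pressure coefficient:
Ka = tan^2(45 - phi/2) = tan^2(31.0) = 0.361033
Compute active force:
Pa = 0.5 * Ka * gamma * H^2
Pa = 0.5 * 0.361033 * 20.6 * 3.4^2
Pa = 42.99 kN/m


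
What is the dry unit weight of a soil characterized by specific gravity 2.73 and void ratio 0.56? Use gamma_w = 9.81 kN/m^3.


Using gamma_d = Gs * gamma_w / (1 + e)
gamma_d = 2.73 * 9.81 / (1 + 0.56)
gamma_d = 2.73 * 9.81 / 1.56
gamma_d = 17.168 kN/m^3


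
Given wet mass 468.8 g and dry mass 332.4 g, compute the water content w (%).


Using w = (m_wet - m_dry) / m_dry * 100
m_wet - m_dry = 468.8 - 332.4 = 136.4 g
w = 136.4 / 332.4 * 100
w = 41.03 %


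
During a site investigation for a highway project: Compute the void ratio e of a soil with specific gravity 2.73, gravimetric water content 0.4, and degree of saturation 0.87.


Using the relation e = Gs * w / S
e = 2.73 * 0.4 / 0.87
e = 1.2552


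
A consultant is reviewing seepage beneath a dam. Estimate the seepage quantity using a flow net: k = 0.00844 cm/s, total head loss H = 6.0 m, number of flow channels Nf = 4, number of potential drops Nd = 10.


Result: 0.0002026 m^3/s per m

Derivation:
Convert k to m/s for unit consistency with H:
k = 0.00844 cm/s = 0.00844 / 100 m/s = 8.44e-05 m/s
Using q = k * H * Nf / Nd
Nf / Nd = 4 / 10 = 0.4
q = 8.44e-05 * 6.0 * 0.4
q = 0.0002026 m^3/s per m


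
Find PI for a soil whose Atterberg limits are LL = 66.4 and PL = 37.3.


Using PI = LL - PL
PI = 66.4 - 37.3
PI = 29.1


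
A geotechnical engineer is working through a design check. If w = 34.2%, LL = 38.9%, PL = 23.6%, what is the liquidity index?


First compute the plasticity index:
PI = LL - PL = 38.9 - 23.6 = 15.3
Then compute the liquidity index:
LI = (w - PL) / PI
LI = (34.2 - 23.6) / 15.3
LI = 0.693


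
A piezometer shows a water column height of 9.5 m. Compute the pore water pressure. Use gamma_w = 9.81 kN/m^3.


Using u = gamma_w * h_w
u = 9.81 * 9.5
u = 93.2 kPa


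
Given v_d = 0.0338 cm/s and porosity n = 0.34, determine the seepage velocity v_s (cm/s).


Using v_s = v_d / n
v_s = 0.0338 / 0.34
v_s = 0.09941 cm/s


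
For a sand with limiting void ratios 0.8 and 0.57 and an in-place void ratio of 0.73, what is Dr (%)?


Using Dr = (e_max - e) / (e_max - e_min) * 100
e_max - e = 0.8 - 0.73 = 0.07
e_max - e_min = 0.8 - 0.57 = 0.23
Dr = 0.07 / 0.23 * 100
Dr = 30.43 %


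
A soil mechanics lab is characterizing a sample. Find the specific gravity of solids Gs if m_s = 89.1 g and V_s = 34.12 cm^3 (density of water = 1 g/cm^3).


Using Gs = m_s / (V_s * rho_w)
Since rho_w = 1 g/cm^3:
Gs = 89.1 / 34.12
Gs = 2.611


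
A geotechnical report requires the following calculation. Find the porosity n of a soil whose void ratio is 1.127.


Using the relation n = e / (1 + e)
n = 1.127 / (1 + 1.127)
n = 1.127 / 2.127
n = 0.5299


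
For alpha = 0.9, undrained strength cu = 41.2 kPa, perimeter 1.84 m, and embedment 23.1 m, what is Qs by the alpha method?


Result: 1576.05 kN

Derivation:
Using Qs = alpha * cu * perimeter * L
Qs = 0.9 * 41.2 * 1.84 * 23.1
Qs = 1576.05 kN


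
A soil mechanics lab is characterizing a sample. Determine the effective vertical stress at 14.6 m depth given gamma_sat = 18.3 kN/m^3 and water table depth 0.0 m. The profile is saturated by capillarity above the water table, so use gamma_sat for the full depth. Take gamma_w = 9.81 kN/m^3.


Result: 123.95 kPa

Derivation:
Total stress = gamma_sat * depth
sigma = 18.3 * 14.6 = 267.18 kPa
Pore water pressure u = gamma_w * (depth - d_wt)
u = 9.81 * (14.6 - 0.0) = 143.226 kPa
Effective stress = sigma - u
sigma' = 267.18 - 143.226 = 123.95 kPa


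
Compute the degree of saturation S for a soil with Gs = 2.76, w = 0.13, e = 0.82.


Using S = Gs * w / e
S = 2.76 * 0.13 / 0.82
S = 0.4376


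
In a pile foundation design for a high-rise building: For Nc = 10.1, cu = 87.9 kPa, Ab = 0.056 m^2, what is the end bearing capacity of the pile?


Result: 49.72 kN

Derivation:
Using Qb = Nc * cu * Ab
Qb = 10.1 * 87.9 * 0.056
Qb = 49.72 kN


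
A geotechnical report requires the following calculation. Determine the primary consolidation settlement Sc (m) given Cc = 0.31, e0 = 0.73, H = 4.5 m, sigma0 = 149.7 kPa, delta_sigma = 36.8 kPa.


Result: 0.077 m

Derivation:
Using Sc = Cc * H / (1 + e0) * log10((sigma0 + delta_sigma) / sigma0)
Stress ratio = (149.7 + 36.8) / 149.7 = 1.24582
log10(1.24582) = 0.095457
Cc * H / (1 + e0) = 0.31 * 4.5 / (1 + 0.73) = 0.806358
Sc = 0.806358 * 0.095457
Sc = 0.077 m


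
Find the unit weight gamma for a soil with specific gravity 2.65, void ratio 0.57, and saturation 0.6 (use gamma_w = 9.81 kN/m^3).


Result: 18.695 kN/m^3

Derivation:
Using gamma = gamma_w * (Gs + S*e) / (1 + e)
Numerator: Gs + S*e = 2.65 + 0.6*0.57 = 2.992
Denominator: 1 + e = 1 + 0.57 = 1.57
gamma = 9.81 * 2.992 / 1.57
gamma = 18.695 kN/m^3


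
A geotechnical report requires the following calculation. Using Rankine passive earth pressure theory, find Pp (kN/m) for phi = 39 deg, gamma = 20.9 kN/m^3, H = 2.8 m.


Compute passive earth pressure coefficient:
Kp = tan^2(45 + phi/2) = tan^2(64.5) = 4.395495
Compute passive force:
Pp = 0.5 * Kp * gamma * H^2
Pp = 0.5 * 4.395495 * 20.9 * 2.8^2
Pp = 360.11 kN/m


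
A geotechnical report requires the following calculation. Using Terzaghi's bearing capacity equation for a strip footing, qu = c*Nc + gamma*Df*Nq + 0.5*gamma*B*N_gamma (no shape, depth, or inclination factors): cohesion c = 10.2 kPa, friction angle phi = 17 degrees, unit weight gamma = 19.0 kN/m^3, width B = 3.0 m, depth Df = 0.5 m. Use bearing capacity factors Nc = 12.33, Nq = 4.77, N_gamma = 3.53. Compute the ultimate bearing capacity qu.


Result: 271.69 kPa

Derivation:
Compute qu = c*Nc + gamma*Df*Nq + 0.5*gamma*B*N_gamma
Term 1: 10.2 * 12.33 = 125.766
Term 2: 19.0 * 0.5 * 4.77 = 45.315
Term 3: 0.5 * 19.0 * 3.0 * 3.53 = 100.605
qu = 125.766 + 45.315 + 100.605
qu = 271.69 kPa


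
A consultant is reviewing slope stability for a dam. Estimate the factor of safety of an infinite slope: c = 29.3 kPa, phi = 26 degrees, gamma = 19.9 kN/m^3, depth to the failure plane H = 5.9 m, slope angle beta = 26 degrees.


Result: 1.633

Derivation:
Using Fs = c / (gamma*H*sin(beta)*cos(beta)) + tan(phi)/tan(beta)
Cohesion contribution = 29.3 / (19.9*5.9*sin(26)*cos(26))
Cohesion contribution = 0.633374
Friction contribution = tan(26)/tan(26) = 1
Fs = 0.633374 + 1
Fs = 1.633


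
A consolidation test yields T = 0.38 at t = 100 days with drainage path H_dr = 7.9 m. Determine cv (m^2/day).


Using cv = T * H_dr^2 / t
H_dr^2 = 7.9^2 = 62.41
cv = 0.38 * 62.41 / 100
cv = 0.23716 m^2/day


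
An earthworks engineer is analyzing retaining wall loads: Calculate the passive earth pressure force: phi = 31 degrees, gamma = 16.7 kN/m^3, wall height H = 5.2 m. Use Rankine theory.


Compute passive earth pressure coefficient:
Kp = tan^2(45 + phi/2) = tan^2(60.5) = 3.124035
Compute passive force:
Pp = 0.5 * Kp * gamma * H^2
Pp = 0.5 * 3.124035 * 16.7 * 5.2^2
Pp = 705.36 kN/m


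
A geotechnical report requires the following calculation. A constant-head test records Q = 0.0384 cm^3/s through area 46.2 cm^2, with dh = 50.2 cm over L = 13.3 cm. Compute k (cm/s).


Result: 0.00022 cm/s

Derivation:
Compute hydraulic gradient:
i = dh / L = 50.2 / 13.3 = 3.77444
Then apply Darcy's law:
k = Q / (A * i)
k = 0.0384 / (46.2 * 3.77444)
k = 0.0384 / 174.379
k = 0.00022 cm/s


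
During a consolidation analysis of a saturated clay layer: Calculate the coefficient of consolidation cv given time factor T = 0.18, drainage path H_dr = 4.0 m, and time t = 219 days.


Using cv = T * H_dr^2 / t
H_dr^2 = 4.0^2 = 16.0
cv = 0.18 * 16.0 / 219
cv = 0.01315 m^2/day


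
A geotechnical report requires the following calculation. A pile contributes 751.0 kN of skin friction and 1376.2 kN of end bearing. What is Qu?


Using Qu = Qf + Qb
Qu = 751.0 + 1376.2
Qu = 2127.2 kN


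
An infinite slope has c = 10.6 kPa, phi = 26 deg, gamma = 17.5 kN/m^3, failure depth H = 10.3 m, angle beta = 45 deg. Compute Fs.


Using Fs = c / (gamma*H*sin(beta)*cos(beta)) + tan(phi)/tan(beta)
Cohesion contribution = 10.6 / (17.5*10.3*sin(45)*cos(45))
Cohesion contribution = 0.117614
Friction contribution = tan(26)/tan(45) = 0.487733
Fs = 0.117614 + 0.487733
Fs = 0.605


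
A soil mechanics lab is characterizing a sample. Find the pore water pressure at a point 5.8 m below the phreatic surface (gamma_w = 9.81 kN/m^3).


Using u = gamma_w * h_w
u = 9.81 * 5.8
u = 56.9 kPa


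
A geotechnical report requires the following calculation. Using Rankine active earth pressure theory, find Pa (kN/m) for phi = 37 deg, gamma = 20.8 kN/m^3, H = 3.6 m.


Compute active earth pressure coefficient:
Ka = tan^2(45 - phi/2) = tan^2(26.5) = 0.248584
Compute active force:
Pa = 0.5 * Ka * gamma * H^2
Pa = 0.5 * 0.248584 * 20.8 * 3.6^2
Pa = 33.51 kN/m


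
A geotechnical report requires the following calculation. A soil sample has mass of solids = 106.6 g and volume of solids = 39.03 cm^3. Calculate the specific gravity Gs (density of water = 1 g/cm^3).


Using Gs = m_s / (V_s * rho_w)
Since rho_w = 1 g/cm^3:
Gs = 106.6 / 39.03
Gs = 2.731


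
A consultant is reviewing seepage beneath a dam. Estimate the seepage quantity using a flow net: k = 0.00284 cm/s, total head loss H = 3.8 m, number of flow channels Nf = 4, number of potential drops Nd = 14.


Convert k to m/s for unit consistency with H:
k = 0.00284 cm/s = 0.00284 / 100 m/s = 2.84e-05 m/s
Using q = k * H * Nf / Nd
Nf / Nd = 4 / 14 = 0.2857
q = 2.84e-05 * 3.8 * 0.2857
q = 3.083e-05 m^3/s per m


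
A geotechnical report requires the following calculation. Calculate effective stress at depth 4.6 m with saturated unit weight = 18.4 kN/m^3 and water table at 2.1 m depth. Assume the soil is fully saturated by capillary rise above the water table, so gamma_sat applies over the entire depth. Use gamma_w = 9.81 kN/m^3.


Total stress = gamma_sat * depth
sigma = 18.4 * 4.6 = 84.64 kPa
Pore water pressure u = gamma_w * (depth - d_wt)
u = 9.81 * (4.6 - 2.1) = 24.525 kPa
Effective stress = sigma - u
sigma' = 84.64 - 24.525 = 60.12 kPa


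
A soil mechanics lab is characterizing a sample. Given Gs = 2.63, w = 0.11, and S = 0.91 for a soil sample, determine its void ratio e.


Result: 0.3179

Derivation:
Using the relation e = Gs * w / S
e = 2.63 * 0.11 / 0.91
e = 0.3179


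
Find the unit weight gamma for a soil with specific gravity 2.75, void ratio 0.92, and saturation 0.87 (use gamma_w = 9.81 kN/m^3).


Using gamma = gamma_w * (Gs + S*e) / (1 + e)
Numerator: Gs + S*e = 2.75 + 0.87*0.92 = 3.5504
Denominator: 1 + e = 1 + 0.92 = 1.92
gamma = 9.81 * 3.5504 / 1.92
gamma = 18.14 kN/m^3


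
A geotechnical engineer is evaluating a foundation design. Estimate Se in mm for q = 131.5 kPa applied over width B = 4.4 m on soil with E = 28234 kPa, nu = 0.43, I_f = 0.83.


Using Se = q * B * (1 - nu^2) * I_f / E
1 - nu^2 = 1 - 0.43^2 = 0.8151
Se = 131.5 * 4.4 * 0.8151 * 0.83 / 28234
Se = 0.013864 m
Convert to mm: Se = 0.013864 * 1000 = 13.864 mm


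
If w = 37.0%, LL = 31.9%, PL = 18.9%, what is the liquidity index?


First compute the plasticity index:
PI = LL - PL = 31.9 - 18.9 = 13.0
Then compute the liquidity index:
LI = (w - PL) / PI
LI = (37.0 - 18.9) / 13.0
LI = 1.392
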